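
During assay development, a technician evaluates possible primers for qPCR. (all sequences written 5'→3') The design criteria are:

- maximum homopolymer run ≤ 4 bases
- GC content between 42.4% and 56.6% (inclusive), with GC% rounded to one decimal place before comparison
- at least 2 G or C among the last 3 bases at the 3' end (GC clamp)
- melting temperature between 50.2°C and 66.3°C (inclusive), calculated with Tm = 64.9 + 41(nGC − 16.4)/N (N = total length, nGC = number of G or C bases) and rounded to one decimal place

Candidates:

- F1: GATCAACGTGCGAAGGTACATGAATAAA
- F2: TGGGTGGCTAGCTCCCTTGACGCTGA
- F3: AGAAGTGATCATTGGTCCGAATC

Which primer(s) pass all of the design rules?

None of the candidates satisfy all criteria.

F1 (28 nt, A=12 T=5 G=7 C=4): longest run = 3 ✓; GC 11/28 = 39.3%, outside 42.4–56.6% ✗; 3' end AAA has 0 G/C, need ≥2 ✗; Tm = 64.9 + 41·(11 − 16.4)/28 = 57.0°C ✓ — fails.
F2 (26 nt, A=3 T=7 G=9 C=7): longest run = 3 ✓; GC 16/26 = 61.5%, outside 42.4–56.6% ✗; 3' end TGA has 1 G/C, need ≥2 ✗; Tm = 64.9 + 41·(16 − 16.4)/26 = 64.3°C ✓ — fails.
F3 (23 nt, A=7 T=6 G=6 C=4): longest run = 2 ✓; GC 10/23 = 43.5% ✓; 3' end ATC has 1 G/C, need ≥2 ✗; Tm = 64.9 + 41·(10 − 16.4)/23 = 53.5°C ✓ — fails.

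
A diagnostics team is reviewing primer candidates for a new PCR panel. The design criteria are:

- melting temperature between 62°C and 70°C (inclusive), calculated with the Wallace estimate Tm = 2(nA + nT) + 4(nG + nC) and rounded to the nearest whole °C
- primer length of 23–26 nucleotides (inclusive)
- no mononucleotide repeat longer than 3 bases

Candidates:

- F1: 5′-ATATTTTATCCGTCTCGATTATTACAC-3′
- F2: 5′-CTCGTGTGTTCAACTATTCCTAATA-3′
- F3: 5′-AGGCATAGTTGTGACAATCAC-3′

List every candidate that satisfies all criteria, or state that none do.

F1 (27 nt, A=7 T=12 G=2 C=6): Tm = 2·19 + 4·8 = 70°C ✓; length 27, outside 23–26 ✗; longest run = 4, exceeds 3 ✗ — fails.
F2 (25 nt, A=6 T=10 G=3 C=6): Tm = 2·16 + 4·9 = 68°C ✓; length 25 ✓; longest run = 2 ✓ — passes.
F3 (21 nt, A=7 T=5 G=5 C=4): Tm = 2·12 + 4·9 = 60°C, outside 62–70°C ✗; length 21, outside 23–26 ✗; longest run = 2 ✓ — fails.

F2 only.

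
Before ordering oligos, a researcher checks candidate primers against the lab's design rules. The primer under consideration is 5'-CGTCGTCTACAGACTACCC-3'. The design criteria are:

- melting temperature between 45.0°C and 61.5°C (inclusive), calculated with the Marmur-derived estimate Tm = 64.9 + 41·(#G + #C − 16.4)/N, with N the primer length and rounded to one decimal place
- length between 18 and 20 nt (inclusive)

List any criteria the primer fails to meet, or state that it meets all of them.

Base counts: A=4, T=4, G=3, C=8 (length 19).
Tm: Tm = 64.9 + 41·(11 − 16.4)/19 = 53.2°C ✓
length: length 19 ✓

Meets all criteria.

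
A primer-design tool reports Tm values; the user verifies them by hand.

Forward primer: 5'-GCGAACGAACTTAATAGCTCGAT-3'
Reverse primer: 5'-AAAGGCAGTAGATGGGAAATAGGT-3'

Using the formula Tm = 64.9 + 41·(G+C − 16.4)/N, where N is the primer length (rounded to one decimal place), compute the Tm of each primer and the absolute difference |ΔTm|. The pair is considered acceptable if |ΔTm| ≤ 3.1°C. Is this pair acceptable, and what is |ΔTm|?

Forward: G+C = 10, N = 23 → Tm = 64.9 + 41·(10 − 16.4)/23 = 53.5°C.
Reverse: G+C = 10, N = 24 → Tm = 64.9 + 41·(10 − 16.4)/24 = 54.0°C.
|ΔTm| = |53.5 − 54.0| = 0.5°C, ≤ 3.1°C.

|ΔTm| = 0.5°C; the pair is acceptable.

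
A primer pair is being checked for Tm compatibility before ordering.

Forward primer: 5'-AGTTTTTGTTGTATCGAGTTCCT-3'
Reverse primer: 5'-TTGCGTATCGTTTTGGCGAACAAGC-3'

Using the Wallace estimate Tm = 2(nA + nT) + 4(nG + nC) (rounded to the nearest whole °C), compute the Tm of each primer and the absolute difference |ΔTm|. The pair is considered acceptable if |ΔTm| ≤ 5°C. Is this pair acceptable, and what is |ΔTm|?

Forward: A=3 T=12 G=5 C=3 → Tm = 2·15 + 4·8 = 62°C.
Reverse: A=5 T=8 G=7 C=5 → Tm = 2·13 + 4·12 = 74°C.
|ΔTm| = |62 − 74| = 12°C, > 5°C.

|ΔTm| = 12°C; the pair is not acceptable.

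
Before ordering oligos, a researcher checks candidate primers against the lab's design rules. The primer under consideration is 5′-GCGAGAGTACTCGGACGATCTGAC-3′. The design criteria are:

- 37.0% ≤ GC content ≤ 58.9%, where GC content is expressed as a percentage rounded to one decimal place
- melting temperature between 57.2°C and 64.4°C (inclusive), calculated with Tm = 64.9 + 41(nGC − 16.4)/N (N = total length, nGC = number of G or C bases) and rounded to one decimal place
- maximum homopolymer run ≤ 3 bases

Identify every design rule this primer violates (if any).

Base counts: A=6, T=4, G=8, C=6 (length 24).
GC content: GC 14/24 = 58.3% ✓
Tm: Tm = 64.9 + 41·(14 − 16.4)/24 = 60.8°C ✓
homopolymer run: longest run = 2 ✓

Meets all criteria.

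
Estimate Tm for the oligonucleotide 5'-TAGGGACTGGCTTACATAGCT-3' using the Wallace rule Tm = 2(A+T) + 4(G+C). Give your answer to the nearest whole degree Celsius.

62°C

Base counts: A=5, T=6, G=6, C=4 (length 21).
Tm = 2·(5+6) + 4·(6+4) = 2·11 + 4·10 = 22 + 40 = 62°C.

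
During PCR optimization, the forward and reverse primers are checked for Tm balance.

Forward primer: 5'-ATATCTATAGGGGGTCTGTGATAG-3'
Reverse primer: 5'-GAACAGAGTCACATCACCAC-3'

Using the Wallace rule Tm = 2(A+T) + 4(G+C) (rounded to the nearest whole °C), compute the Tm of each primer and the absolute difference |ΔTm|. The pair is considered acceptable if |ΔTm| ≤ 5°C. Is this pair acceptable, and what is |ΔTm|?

|ΔTm| = 8°C; the pair is not acceptable.

Forward: A=6 T=8 G=8 C=2 → Tm = 2·14 + 4·10 = 68°C.
Reverse: A=8 T=2 G=3 C=7 → Tm = 2·10 + 4·10 = 60°C.
|ΔTm| = |68 − 60| = 8°C, > 5°C.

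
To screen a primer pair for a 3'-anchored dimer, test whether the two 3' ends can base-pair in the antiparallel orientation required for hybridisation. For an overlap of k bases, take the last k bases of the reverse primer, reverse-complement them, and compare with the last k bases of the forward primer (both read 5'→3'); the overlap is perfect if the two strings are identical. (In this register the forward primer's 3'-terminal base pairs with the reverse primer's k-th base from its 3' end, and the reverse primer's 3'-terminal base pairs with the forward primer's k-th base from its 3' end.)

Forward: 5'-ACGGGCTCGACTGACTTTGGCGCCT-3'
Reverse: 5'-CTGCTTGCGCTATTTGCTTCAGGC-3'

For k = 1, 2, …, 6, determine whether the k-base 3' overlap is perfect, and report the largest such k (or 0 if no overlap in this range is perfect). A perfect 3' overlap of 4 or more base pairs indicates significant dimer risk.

Longest perfect overlap: 4 complementary base pairs; significant dimer risk (threshold 4).

Last 6 bases (5'→3') — forward …GCGCCT, reverse …TCAGGC.
Reverse complement of the reverse primer's last 6 bases: GCCTGA; its first k bases are the reverse complement of the reverse primer's last k bases, so a perfect k-base overlap needs the forward primer's last k bases to equal them.
Comparing (forward last k vs required): k=1: T vs G ✗; k=2: CT vs GC ✗; k=3: CCT vs GCC ✗; k=4: GCCT vs GCCT ✓; k=5: CGCCT vs GCCTG ✗; k=6: GCGCCT vs GCCTGA ✗.
Only k = 4 is perfect, so the longest perfect 3' overlap is 4.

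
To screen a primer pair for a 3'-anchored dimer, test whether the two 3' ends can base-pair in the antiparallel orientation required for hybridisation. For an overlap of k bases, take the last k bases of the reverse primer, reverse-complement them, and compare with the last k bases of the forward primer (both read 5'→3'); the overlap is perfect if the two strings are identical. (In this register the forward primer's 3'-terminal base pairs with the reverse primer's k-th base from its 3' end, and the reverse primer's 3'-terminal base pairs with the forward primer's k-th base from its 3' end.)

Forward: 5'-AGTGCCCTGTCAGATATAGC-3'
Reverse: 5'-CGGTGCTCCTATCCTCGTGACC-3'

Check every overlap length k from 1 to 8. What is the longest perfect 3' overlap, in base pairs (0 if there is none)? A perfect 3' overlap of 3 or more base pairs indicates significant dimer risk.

Last 8 bases (5'→3') — forward …GATATAGC, reverse …TCGTGACC.
Reverse complement of the reverse primer's last 8 bases: GGTCACGA; its first k bases are the reverse complement of the reverse primer's last k bases, so a perfect k-base overlap needs the forward primer's last k bases to equal them.
Comparing (forward last k vs required): k=1: C vs G ✗; k=2: GC vs GG ✗; k=3: AGC vs GGT ✗; k=4: TAGC vs GGTC ✗; k=5: ATAGC vs GGTCA ✗; k=6: TATAGC vs GGTCAC ✗; k=7: ATATAGC vs GGTCACG ✗; k=8: GATATAGC vs GGTCACGA ✗.
No overlap length from 1 to 8 is perfect, so the longest perfect 3' overlap is 0.

Longest perfect overlap: 0 complementary base pairs; below the dimer-risk threshold (threshold 3).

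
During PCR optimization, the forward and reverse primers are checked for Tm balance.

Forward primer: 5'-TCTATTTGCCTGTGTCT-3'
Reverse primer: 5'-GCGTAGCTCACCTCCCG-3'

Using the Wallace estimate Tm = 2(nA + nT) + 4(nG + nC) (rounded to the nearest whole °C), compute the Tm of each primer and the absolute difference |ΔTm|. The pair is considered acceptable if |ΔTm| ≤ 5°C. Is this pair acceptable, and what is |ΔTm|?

|ΔTm| = 10°C; the pair is not acceptable.

Forward: A=1 T=9 G=3 C=4 → Tm = 2·10 + 4·7 = 48°C.
Reverse: A=2 T=3 G=4 C=8 → Tm = 2·5 + 4·12 = 58°C.
|ΔTm| = |48 − 58| = 10°C, > 5°C.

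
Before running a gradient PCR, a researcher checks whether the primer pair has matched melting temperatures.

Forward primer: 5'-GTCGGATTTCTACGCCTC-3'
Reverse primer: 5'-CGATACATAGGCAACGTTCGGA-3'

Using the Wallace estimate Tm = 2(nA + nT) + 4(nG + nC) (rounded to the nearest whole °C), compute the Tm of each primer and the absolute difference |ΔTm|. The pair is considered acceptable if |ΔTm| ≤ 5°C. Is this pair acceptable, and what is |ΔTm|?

Forward: A=2 T=6 G=4 C=6 → Tm = 2·8 + 4·10 = 56°C.
Reverse: A=7 T=4 G=6 C=5 → Tm = 2·11 + 4·11 = 66°C.
|ΔTm| = |56 − 66| = 10°C, > 5°C.

|ΔTm| = 10°C; the pair is not acceptable.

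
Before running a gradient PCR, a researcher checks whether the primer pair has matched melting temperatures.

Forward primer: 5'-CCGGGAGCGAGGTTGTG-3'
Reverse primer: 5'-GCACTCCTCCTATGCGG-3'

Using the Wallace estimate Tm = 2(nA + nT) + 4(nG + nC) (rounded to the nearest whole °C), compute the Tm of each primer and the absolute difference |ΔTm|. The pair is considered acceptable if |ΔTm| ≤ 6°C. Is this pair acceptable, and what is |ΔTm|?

Forward: A=2 T=3 G=9 C=3 → Tm = 2·5 + 4·12 = 58°C.
Reverse: A=2 T=4 G=4 C=7 → Tm = 2·6 + 4·11 = 56°C.
|ΔTm| = |58 − 56| = 2°C, ≤ 6°C.

|ΔTm| = 2°C; the pair is acceptable.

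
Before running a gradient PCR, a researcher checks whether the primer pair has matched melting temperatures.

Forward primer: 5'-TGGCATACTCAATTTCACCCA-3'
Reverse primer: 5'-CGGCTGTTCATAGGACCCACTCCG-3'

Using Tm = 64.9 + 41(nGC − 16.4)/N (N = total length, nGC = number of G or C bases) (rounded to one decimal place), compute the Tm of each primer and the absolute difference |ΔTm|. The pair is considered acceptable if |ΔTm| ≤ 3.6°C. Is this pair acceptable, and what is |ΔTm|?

Forward: G+C = 9, N = 21 → Tm = 64.9 + 41·(9 − 16.4)/21 = 50.5°C.
Reverse: G+C = 15, N = 24 → Tm = 64.9 + 41·(15 − 16.4)/24 = 62.5°C.
|ΔTm| = |50.5 − 62.5| = 12.0°C, > 3.6°C.

|ΔTm| = 12.0°C; the pair is not acceptable.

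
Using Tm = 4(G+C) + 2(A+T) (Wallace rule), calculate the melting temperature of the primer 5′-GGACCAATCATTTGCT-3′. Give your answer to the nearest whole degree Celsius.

Base counts: A=4, T=5, G=3, C=4 (length 16).
Tm = 2·(4+5) + 4·(3+4) = 2·9 + 4·7 = 18 + 28 = 46°C.

46°C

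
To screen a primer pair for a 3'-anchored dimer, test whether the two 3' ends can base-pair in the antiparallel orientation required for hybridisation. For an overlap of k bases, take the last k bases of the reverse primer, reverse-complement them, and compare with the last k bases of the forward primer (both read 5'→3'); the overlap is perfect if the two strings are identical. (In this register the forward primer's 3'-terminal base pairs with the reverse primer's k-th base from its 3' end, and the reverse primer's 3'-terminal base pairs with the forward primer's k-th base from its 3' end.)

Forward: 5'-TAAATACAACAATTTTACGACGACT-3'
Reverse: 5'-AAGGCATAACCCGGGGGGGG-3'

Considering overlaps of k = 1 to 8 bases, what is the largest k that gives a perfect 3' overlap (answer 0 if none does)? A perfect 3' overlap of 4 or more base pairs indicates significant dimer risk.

Longest perfect overlap: 0 complementary base pairs; below the dimer-risk threshold (threshold 4).

Last 8 bases (5'→3') — forward …CGACGACT, reverse …GGGGGGGG.
Reverse complement of the reverse primer's last 8 bases: CCCCCCCC; its first k bases are the reverse complement of the reverse primer's last k bases, so a perfect k-base overlap needs the forward primer's last k bases to equal them.
Comparing (forward last k vs required): k=1: T vs C ✗; k=2: CT vs CC ✗; k=3: ACT vs CCC ✗; k=4: GACT vs CCCC ✗; k=5: CGACT vs CCCCC ✗; k=6: ACGACT vs CCCCCC ✗; k=7: GACGACT vs CCCCCCC ✗; k=8: CGACGACT vs CCCCCCCC ✗.
No overlap length from 1 to 8 is perfect, so the longest perfect 3' overlap is 0.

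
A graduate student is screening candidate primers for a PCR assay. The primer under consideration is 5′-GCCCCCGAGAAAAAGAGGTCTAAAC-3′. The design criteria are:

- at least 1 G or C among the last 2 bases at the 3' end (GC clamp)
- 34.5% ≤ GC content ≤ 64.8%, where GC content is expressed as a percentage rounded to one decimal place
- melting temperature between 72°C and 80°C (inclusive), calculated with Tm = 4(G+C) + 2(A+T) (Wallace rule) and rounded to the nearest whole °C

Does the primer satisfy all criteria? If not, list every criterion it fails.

Base counts: A=10, T=2, G=6, C=7 (length 25).
GC clamp: 3' end AC has 1 G/C ✓
GC content: GC 13/25 = 52.0% ✓
Tm: Tm = 2·12 + 4·13 = 76°C ✓

Meets all criteria.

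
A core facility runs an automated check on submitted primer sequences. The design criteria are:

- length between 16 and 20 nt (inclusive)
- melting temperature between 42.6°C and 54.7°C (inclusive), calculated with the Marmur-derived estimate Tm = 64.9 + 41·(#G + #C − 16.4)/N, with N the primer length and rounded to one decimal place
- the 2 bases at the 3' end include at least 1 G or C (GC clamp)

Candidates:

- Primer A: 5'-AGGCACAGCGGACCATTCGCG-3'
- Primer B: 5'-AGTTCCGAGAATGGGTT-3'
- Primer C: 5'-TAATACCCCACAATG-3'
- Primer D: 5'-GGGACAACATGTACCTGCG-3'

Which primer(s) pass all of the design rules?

Primer D only.

Primer A (21 nt, A=5 T=2 G=7 C=7): length 21, outside 16–20 ✗; Tm = 64.9 + 41·(14 − 16.4)/21 = 60.2°C, outside 42.6–54.7°C ✗; 3' end CG has 2 G/C ✓ — fails.
Primer B (17 nt, A=4 T=5 G=6 C=2): length 17 ✓; Tm = 64.9 + 41·(8 − 16.4)/17 = 44.6°C ✓; 3' end TT has 0 G/C, need ≥1 ✗ — fails.
Primer C (15 nt, A=6 T=3 G=1 C=5): length 15, outside 16–20 ✗; Tm = 64.9 + 41·(6 − 16.4)/15 = 36.5°C, outside 42.6–54.7°C ✗; 3' end TG has 1 G/C ✓ — fails.
Primer D (19 nt, A=5 T=3 G=6 C=5): length 19 ✓; Tm = 64.9 + 41·(11 − 16.4)/19 = 53.2°C ✓; 3' end CG has 2 G/C ✓ — passes.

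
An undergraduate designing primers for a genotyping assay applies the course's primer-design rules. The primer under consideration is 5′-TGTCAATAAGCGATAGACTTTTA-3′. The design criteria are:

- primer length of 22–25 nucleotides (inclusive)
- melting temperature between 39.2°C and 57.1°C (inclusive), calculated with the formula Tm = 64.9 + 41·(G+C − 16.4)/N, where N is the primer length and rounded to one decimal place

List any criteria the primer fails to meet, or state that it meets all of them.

Meets all criteria.

Base counts: A=8, T=8, G=4, C=3 (length 23).
length: length 23 ✓
Tm: Tm = 64.9 + 41·(7 − 16.4)/23 = 48.1°C ✓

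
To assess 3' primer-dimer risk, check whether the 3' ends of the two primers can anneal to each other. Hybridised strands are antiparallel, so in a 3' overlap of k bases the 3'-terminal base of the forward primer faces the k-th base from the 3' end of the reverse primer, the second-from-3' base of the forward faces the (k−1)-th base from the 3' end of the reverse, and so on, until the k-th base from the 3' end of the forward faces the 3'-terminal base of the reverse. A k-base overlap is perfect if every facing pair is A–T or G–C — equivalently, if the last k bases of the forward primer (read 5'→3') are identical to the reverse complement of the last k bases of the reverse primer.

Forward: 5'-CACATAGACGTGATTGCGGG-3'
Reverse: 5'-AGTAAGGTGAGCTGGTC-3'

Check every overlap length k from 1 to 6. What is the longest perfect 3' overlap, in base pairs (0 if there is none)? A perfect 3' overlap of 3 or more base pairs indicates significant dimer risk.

Last 6 bases (5'→3') — forward …TGCGGG, reverse …CTGGTC.
Reverse complement of the reverse primer's last 6 bases: GACCAG; its first k bases are the reverse complement of the reverse primer's last k bases, so a perfect k-base overlap needs the forward primer's last k bases to equal them.
Comparing (forward last k vs required): k=1: G vs G ✓; k=2: GG vs GA ✗; k=3: GGG vs GAC ✗; k=4: CGGG vs GACC ✗; k=5: GCGGG vs GACCA ✗; k=6: TGCGGG vs GACCAG ✗.
Only k = 1 is perfect, so the longest perfect 3' overlap is 1.

Longest perfect overlap: 1 complementary base pair; below the dimer-risk threshold (threshold 3).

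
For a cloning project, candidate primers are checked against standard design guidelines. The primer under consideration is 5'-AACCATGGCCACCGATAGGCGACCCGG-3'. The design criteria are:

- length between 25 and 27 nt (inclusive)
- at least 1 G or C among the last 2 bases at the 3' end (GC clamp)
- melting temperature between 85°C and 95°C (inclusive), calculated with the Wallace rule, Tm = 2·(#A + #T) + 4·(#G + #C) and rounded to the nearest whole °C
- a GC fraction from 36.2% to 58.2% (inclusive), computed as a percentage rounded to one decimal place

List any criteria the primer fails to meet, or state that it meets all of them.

Fails: GC content.

Base counts: A=7, T=2, G=8, C=10 (length 27).
length: length 27 ✓
GC clamp: 3' end GG has 2 G/C ✓
Tm: Tm = 2·9 + 4·18 = 90°C ✓
GC content: GC 18/27 = 66.7%, outside 36.2–58.2% ✗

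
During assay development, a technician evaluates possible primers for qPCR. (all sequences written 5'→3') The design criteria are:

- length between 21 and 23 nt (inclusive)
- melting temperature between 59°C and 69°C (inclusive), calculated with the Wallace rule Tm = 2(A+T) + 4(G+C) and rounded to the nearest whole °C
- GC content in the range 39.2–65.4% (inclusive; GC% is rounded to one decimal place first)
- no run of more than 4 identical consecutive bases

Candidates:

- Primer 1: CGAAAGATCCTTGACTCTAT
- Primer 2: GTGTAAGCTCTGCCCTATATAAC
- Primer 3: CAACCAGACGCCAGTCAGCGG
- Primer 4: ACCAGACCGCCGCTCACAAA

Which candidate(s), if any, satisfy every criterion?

Primer 2 only.

Primer 1 (20 nt, A=6 T=6 G=3 C=5): length 20, outside 21–23 ✗; Tm = 2·12 + 4·8 = 56°C, outside 59–69°C ✗; GC 8/20 = 40.0% ✓; longest run = 3 ✓ — fails.
Primer 2 (23 nt, A=6 T=7 G=4 C=6): length 23 ✓; Tm = 2·13 + 4·10 = 66°C ✓; GC 10/23 = 43.5% ✓; longest run = 3 ✓ — passes.
Primer 3 (21 nt, A=6 T=1 G=6 C=8): length 21 ✓; Tm = 2·7 + 4·14 = 70°C, outside 59–69°C ✗; GC 14/21 = 66.7%, outside 39.2–65.4% ✗; longest run = 2 ✓ — fails.
Primer 4 (20 nt, A=7 T=1 G=3 C=9): length 20, outside 21–23 ✗; Tm = 2·8 + 4·12 = 64°C ✓; GC 12/20 = 60.0% ✓; longest run = 3 ✓ — fails.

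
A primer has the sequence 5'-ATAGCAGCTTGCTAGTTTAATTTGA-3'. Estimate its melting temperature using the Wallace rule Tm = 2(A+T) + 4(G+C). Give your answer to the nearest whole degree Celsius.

66°C

Base counts: A=7, T=10, G=5, C=3 (length 25).
Tm = 2·(7+10) + 4·(5+3) = 2·17 + 4·8 = 34 + 32 = 66°C.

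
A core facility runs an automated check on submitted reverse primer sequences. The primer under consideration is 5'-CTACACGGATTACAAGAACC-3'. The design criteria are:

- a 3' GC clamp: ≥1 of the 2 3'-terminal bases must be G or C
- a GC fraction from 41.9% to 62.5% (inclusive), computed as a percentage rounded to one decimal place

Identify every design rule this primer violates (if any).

Base counts: A=8, T=3, G=3, C=6 (length 20).
GC clamp: 3' end CC has 2 G/C ✓
GC content: GC 9/20 = 45.0% ✓

Meets all criteria.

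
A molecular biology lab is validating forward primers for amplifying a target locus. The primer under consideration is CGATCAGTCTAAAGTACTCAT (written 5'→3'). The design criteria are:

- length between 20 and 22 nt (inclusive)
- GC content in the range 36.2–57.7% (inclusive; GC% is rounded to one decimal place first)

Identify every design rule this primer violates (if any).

Meets all criteria.

Base counts: A=7, T=6, G=3, C=5 (length 21).
length: length 21 ✓
GC content: GC 8/21 = 38.1% ✓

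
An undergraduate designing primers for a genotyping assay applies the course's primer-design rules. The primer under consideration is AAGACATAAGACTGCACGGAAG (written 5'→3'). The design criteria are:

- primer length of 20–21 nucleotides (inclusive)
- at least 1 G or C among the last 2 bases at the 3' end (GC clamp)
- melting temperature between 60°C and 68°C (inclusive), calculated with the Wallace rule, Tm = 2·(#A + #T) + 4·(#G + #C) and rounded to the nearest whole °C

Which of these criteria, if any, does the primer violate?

Base counts: A=10, T=2, G=6, C=4 (length 22).
length: length 22, outside 20–21 ✗
GC clamp: 3' end AG has 1 G/C ✓
Tm: Tm = 2·12 + 4·10 = 64°C ✓

Fails: length.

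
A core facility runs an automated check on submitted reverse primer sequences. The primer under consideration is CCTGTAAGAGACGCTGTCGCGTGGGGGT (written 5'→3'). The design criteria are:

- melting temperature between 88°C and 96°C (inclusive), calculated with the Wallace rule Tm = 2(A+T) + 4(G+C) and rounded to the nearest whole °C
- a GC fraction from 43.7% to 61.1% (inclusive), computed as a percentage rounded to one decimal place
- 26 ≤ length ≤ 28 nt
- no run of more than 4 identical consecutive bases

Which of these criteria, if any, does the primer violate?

Base counts: A=4, T=6, G=12, C=6 (length 28).
Tm: Tm = 2·10 + 4·18 = 92°C ✓
GC content: GC 18/28 = 64.3%, outside 43.7–61.1% ✗
length: length 28 ✓
homopolymer run: longest run = 5, exceeds 4 ✗

Fails: GC content, homopolymer run.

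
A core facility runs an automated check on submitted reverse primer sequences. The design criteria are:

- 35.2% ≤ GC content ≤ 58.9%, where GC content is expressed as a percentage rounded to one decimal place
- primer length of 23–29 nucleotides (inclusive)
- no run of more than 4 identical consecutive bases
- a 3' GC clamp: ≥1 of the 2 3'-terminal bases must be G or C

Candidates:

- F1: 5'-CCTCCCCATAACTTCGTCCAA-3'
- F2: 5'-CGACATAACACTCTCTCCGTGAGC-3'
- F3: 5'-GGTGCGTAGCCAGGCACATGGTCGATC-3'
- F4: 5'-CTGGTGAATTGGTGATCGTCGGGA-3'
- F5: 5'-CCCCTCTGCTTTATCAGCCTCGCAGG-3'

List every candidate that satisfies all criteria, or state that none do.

F2 and F4.

F1 (21 nt, A=5 T=5 G=1 C=10): GC 11/21 = 52.4% ✓; length 21, outside 23–29 ✗; longest run = 4 ✓; 3' end AA has 0 G/C, need ≥1 ✗ — fails.
F2 (24 nt, A=6 T=5 G=4 C=9): GC 13/24 = 54.2% ✓; length 24 ✓; longest run = 2 ✓; 3' end GC has 2 G/C ✓ — passes.
F3 (27 nt, A=5 T=5 G=10 C=7): GC 17/27 = 63.0%, outside 35.2–58.9% ✗; length 27 ✓; longest run = 2 ✓; 3' end TC has 1 G/C ✓ — fails.
F4 (24 nt, A=4 T=7 G=10 C=3): GC 13/24 = 54.2% ✓; length 24 ✓; longest run = 3 ✓; 3' end GA has 1 G/C ✓ — passes.
F5 (26 nt, A=3 T=7 G=5 C=11): GC 16/26 = 61.5%, outside 35.2–58.9% ✗; length 26 ✓; longest run = 4 ✓; 3' end GG has 2 G/C ✓ — fails.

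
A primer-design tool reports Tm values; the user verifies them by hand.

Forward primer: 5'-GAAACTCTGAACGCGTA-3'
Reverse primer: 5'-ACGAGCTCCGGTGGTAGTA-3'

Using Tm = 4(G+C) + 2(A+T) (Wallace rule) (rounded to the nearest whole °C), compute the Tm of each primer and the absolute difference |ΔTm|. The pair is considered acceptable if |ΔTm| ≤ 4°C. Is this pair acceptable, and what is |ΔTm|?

Forward: A=6 T=3 G=4 C=4 → Tm = 2·9 + 4·8 = 50°C.
Reverse: A=4 T=4 G=7 C=4 → Tm = 2·8 + 4·11 = 60°C.
|ΔTm| = |50 − 60| = 10°C, > 4°C.

|ΔTm| = 10°C; the pair is not acceptable.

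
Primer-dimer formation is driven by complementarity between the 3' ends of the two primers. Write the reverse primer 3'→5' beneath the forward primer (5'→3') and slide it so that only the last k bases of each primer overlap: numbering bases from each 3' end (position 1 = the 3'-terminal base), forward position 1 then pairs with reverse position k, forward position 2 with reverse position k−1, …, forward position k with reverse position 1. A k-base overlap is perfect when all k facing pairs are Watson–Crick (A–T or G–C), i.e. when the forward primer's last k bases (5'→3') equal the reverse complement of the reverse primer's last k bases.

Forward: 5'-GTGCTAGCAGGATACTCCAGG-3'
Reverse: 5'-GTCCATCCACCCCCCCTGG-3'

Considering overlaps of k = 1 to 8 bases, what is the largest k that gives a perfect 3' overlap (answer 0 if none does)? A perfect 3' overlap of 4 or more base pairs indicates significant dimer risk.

Longest perfect overlap: 5 complementary base pairs; significant dimer risk (threshold 4).

Last 8 bases (5'→3') — forward …ACTCCAGG, reverse …CCCCCTGG.
Reverse complement of the reverse primer's last 8 bases: CCAGGGGG; its first k bases are the reverse complement of the reverse primer's last k bases, so a perfect k-base overlap needs the forward primer's last k bases to equal them.
Comparing (forward last k vs required): k=1: G vs C ✗; k=2: GG vs CC ✗; k=3: AGG vs CCA ✗; k=4: CAGG vs CCAG ✗; k=5: CCAGG vs CCAGG ✓; k=6: TCCAGG vs CCAGGG ✗; k=7: CTCCAGG vs CCAGGGG ✗; k=8: ACTCCAGG vs CCAGGGGG ✗.
Only k = 5 is perfect, so the longest perfect 3' overlap is 5.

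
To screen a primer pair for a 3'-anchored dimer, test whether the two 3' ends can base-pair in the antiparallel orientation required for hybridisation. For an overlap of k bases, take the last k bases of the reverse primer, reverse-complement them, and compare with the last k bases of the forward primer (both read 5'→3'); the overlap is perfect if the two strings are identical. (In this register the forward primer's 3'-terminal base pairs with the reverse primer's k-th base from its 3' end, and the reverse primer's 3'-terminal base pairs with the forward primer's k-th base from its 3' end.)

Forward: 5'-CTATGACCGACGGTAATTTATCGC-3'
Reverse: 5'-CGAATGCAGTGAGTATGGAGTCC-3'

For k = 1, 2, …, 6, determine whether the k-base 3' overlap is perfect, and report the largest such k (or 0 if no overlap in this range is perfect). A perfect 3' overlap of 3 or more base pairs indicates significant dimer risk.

Longest perfect overlap: 0 complementary base pairs; below the dimer-risk threshold (threshold 3).

Last 6 bases (5'→3') — forward …TATCGC, reverse …GAGTCC.
Reverse complement of the reverse primer's last 6 bases: GGACTC; its first k bases are the reverse complement of the reverse primer's last k bases, so a perfect k-base overlap needs the forward primer's last k bases to equal them.
Comparing (forward last k vs required): k=1: C vs G ✗; k=2: GC vs GG ✗; k=3: CGC vs GGA ✗; k=4: TCGC vs GGAC ✗; k=5: ATCGC vs GGACT ✗; k=6: TATCGC vs GGACTC ✗.
No overlap length from 1 to 6 is perfect, so the longest perfect 3' overlap is 0.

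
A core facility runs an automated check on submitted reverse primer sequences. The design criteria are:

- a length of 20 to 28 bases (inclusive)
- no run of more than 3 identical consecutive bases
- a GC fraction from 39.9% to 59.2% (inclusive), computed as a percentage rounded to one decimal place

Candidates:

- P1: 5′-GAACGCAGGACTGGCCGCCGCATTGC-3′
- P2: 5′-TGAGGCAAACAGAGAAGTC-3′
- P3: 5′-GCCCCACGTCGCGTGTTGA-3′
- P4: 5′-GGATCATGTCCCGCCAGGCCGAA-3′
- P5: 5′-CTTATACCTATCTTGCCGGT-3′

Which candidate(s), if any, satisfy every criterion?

P5 only.

P1 (26 nt, A=5 T=3 G=9 C=9): length 26 ✓; longest run = 2 ✓; GC 18/26 = 69.2%, outside 39.9–59.2% ✗ — fails.
P2 (19 nt, A=8 T=2 G=6 C=3): length 19, outside 20–28 ✗; longest run = 3 ✓; GC 9/19 = 47.4% ✓ — fails.
P3 (19 nt, A=2 T=4 G=6 C=7): length 19, outside 20–28 ✗; longest run = 4, exceeds 3 ✗; GC 13/19 = 68.4%, outside 39.9–59.2% ✗ — fails.
P4 (23 nt, A=5 T=3 G=7 C=8): length 23 ✓; longest run = 3 ✓; GC 15/23 = 65.2%, outside 39.9–59.2% ✗ — fails.
P5 (20 nt, A=3 T=8 G=3 C=6): length 20 ✓; longest run = 2 ✓; GC 9/20 = 45.0% ✓ — passes.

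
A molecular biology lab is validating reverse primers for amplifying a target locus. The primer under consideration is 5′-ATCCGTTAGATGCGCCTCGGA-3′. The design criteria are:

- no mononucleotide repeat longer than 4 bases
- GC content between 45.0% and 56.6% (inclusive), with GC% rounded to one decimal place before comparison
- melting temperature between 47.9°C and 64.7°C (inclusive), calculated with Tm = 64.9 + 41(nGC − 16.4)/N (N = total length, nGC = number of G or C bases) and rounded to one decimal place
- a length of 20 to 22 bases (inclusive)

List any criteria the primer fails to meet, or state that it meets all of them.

Fails: GC content.

Base counts: A=4, T=5, G=6, C=6 (length 21).
homopolymer run: longest run = 2 ✓
GC content: GC 12/21 = 57.1%, outside 45.0–56.6% ✗
Tm: Tm = 64.9 + 41·(12 − 16.4)/21 = 56.3°C ✓
length: length 21 ✓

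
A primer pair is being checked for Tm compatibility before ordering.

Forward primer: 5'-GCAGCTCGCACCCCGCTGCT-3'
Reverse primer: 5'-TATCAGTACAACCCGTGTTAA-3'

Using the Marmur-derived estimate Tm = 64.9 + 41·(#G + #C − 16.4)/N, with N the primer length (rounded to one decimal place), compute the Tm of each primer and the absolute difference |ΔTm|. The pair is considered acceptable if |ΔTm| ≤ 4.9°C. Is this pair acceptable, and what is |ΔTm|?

Forward: G+C = 15, N = 20 → Tm = 64.9 + 41·(15 − 16.4)/20 = 62.0°C.
Reverse: G+C = 8, N = 21 → Tm = 64.9 + 41·(8 − 16.4)/21 = 48.5°C.
|ΔTm| = |62.0 − 48.5| = 13.5°C, > 4.9°C.

|ΔTm| = 13.5°C; the pair is not acceptable.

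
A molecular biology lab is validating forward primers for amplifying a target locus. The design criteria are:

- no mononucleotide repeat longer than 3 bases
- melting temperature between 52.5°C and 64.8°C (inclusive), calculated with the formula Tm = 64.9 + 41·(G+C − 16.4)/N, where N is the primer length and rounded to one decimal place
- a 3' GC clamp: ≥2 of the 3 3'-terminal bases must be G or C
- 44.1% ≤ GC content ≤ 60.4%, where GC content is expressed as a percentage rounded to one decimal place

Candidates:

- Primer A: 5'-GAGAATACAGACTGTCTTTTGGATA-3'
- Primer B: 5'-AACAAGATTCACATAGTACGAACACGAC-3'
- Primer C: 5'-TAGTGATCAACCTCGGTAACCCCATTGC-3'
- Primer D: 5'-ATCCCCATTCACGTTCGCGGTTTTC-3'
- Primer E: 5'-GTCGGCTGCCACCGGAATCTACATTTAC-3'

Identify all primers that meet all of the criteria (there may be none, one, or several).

Primer A (25 nt, A=8 T=8 G=6 C=3): longest run = 4, exceeds 3 ✗; Tm = 64.9 + 41·(9 − 16.4)/25 = 52.8°C ✓; 3' end ATA has 0 G/C, need ≥2 ✗; GC 9/25 = 36.0%, outside 44.1–60.4% ✗ — fails.
Primer B (28 nt, A=13 T=4 G=4 C=7): longest run = 2 ✓; Tm = 64.9 + 41·(11 − 16.4)/28 = 57.0°C ✓; 3' end GAC has 2 G/C ✓; GC 11/28 = 39.3%, outside 44.1–60.4% ✗ — fails.
Primer C (28 nt, A=7 T=7 G=5 C=9): longest run = 4, exceeds 3 ✗; Tm = 64.9 + 41·(14 − 16.4)/28 = 61.4°C ✓; 3' end TGC has 2 G/C ✓; GC 14/28 = 50.0% ✓ — fails.
Primer D (25 nt, A=3 T=9 G=4 C=9): longest run = 4, exceeds 3 ✗; Tm = 64.9 + 41·(13 − 16.4)/25 = 59.3°C ✓; 3' end TTC has 1 G/C, need ≥2 ✗; GC 13/25 = 52.0% ✓ — fails.
Primer E (28 nt, A=6 T=7 G=6 C=9): longest run = 3 ✓; Tm = 64.9 + 41·(15 − 16.4)/28 = 62.9°C ✓; 3' end TAC has 1 G/C, need ≥2 ✗; GC 15/28 = 53.6% ✓ — fails.

None of the candidates satisfy all criteria.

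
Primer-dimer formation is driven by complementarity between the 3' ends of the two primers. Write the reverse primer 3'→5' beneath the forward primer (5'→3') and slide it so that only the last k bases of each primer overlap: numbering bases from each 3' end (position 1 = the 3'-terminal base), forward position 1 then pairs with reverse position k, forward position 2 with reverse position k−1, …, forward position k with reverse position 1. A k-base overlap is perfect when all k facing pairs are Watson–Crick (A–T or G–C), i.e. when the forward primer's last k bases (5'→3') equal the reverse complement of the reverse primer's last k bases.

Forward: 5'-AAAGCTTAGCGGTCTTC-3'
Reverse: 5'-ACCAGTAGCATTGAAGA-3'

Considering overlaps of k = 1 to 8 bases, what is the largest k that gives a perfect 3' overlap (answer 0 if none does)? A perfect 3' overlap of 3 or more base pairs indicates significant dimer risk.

Longest perfect overlap: 5 complementary base pairs; significant dimer risk (threshold 3).

Last 8 bases (5'→3') — forward …CGGTCTTC, reverse …ATTGAAGA.
Reverse complement of the reverse primer's last 8 bases: TCTTCAAT; its first k bases are the reverse complement of the reverse primer's last k bases, so a perfect k-base overlap needs the forward primer's last k bases to equal them.
Comparing (forward last k vs required): k=1: C vs T ✗; k=2: TC vs TC ✓; k=3: TTC vs TCT ✗; k=4: CTTC vs TCTT ✗; k=5: TCTTC vs TCTTC ✓; k=6: GTCTTC vs TCTTCA ✗; k=7: GGTCTTC vs TCTTCAA ✗; k=8: CGGTCTTC vs TCTTCAAT ✗.
Perfect overlaps at k = 2, 5; the largest is 5.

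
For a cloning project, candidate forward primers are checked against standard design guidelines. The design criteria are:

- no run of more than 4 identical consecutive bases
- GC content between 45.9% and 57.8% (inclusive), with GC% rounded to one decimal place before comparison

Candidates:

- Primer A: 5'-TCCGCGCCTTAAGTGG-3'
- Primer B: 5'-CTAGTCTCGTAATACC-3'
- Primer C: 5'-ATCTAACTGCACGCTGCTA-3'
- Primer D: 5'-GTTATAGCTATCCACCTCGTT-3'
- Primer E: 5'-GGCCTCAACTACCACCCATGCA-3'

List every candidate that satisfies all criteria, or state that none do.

Primer A (16 nt, A=2 T=4 G=5 C=5): longest run = 2 ✓; GC 10/16 = 62.5%, outside 45.9–57.8% ✗ — fails.
Primer B (16 nt, A=4 T=5 G=2 C=5): longest run = 2 ✓; GC 7/16 = 43.8%, outside 45.9–57.8% ✗ — fails.
Primer C (19 nt, A=5 T=5 G=3 C=6): longest run = 2 ✓; GC 9/19 = 47.4% ✓ — passes.
Primer D (21 nt, A=4 T=8 G=3 C=6): longest run = 2 ✓; GC 9/21 = 42.9%, outside 45.9–57.8% ✗ — fails.
Primer E (22 nt, A=6 T=3 G=3 C=10): longest run = 3 ✓; GC 13/22 = 59.1%, outside 45.9–57.8% ✗ — fails.

Primer C only.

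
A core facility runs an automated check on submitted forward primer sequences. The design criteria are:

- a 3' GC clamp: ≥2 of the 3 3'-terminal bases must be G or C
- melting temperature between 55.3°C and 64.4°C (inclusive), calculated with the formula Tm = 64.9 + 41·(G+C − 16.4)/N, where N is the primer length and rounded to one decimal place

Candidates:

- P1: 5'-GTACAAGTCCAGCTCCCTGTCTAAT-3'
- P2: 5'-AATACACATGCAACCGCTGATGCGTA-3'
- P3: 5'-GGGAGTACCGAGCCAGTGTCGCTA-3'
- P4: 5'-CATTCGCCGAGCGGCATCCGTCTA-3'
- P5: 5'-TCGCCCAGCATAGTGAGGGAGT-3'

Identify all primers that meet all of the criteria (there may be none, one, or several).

None of the candidates satisfy all criteria.

P1 (25 nt, A=6 T=7 G=4 C=8): 3' end AAT has 0 G/C, need ≥2 ✗; Tm = 64.9 + 41·(12 − 16.4)/25 = 57.7°C ✓ — fails.
P2 (26 nt, A=9 T=5 G=5 C=7): 3' end GTA has 1 G/C, need ≥2 ✗; Tm = 64.9 + 41·(12 − 16.4)/26 = 58.0°C ✓ — fails.
P3 (24 nt, A=5 T=4 G=9 C=6): 3' end CTA has 1 G/C, need ≥2 ✗; Tm = 64.9 + 41·(15 − 16.4)/24 = 62.5°C ✓ — fails.
P4 (24 nt, A=4 T=5 G=6 C=9): 3' end CTA has 1 G/C, need ≥2 ✗; Tm = 64.9 + 41·(15 − 16.4)/24 = 62.5°C ✓ — fails.
P5 (22 nt, A=5 T=4 G=8 C=5): 3' end AGT has 1 G/C, need ≥2 ✗; Tm = 64.9 + 41·(13 − 16.4)/22 = 58.6°C ✓ — fails.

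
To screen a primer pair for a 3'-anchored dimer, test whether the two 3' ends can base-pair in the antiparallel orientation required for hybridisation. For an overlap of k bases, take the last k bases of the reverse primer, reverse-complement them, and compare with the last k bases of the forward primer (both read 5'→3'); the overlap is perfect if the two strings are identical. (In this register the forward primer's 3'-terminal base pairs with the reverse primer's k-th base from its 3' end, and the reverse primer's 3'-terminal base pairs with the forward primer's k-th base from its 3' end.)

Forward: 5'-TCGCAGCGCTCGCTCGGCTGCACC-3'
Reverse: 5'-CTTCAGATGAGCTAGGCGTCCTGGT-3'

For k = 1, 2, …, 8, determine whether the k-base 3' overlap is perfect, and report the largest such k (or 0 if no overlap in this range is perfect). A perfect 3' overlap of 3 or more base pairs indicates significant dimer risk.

Longest perfect overlap: 3 complementary base pairs; significant dimer risk (threshold 3).

Last 8 bases (5'→3') — forward …GCTGCACC, reverse …GTCCTGGT.
Reverse complement of the reverse primer's last 8 bases: ACCAGGAC; its first k bases are the reverse complement of the reverse primer's last k bases, so a perfect k-base overlap needs the forward primer's last k bases to equal them.
Comparing (forward last k vs required): k=1: C vs A ✗; k=2: CC vs AC ✗; k=3: ACC vs ACC ✓; k=4: CACC vs ACCA ✗; k=5: GCACC vs ACCAG ✗; k=6: TGCACC vs ACCAGG ✗; k=7: CTGCACC vs ACCAGGA ✗; k=8: GCTGCACC vs ACCAGGAC ✗.
Only k = 3 is perfect, so the longest perfect 3' overlap is 3.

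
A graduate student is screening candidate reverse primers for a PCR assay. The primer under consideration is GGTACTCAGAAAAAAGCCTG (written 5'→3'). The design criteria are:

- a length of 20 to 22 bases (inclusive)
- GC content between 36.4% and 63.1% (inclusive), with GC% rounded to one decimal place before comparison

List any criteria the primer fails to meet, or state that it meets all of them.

Meets all criteria.

Base counts: A=8, T=3, G=5, C=4 (length 20).
length: length 20 ✓
GC content: GC 9/20 = 45.0% ✓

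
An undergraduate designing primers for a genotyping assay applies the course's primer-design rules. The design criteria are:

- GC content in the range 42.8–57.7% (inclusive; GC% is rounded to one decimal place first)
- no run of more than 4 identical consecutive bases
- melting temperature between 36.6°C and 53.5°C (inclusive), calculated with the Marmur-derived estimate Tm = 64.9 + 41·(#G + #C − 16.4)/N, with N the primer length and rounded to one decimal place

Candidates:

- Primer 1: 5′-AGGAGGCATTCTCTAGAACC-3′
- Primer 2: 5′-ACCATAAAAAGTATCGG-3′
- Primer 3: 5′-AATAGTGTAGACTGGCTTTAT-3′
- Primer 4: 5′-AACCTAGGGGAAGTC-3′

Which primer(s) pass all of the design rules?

Primer 1 (20 nt, A=6 T=4 G=5 C=5): GC 10/20 = 50.0% ✓; longest run = 2 ✓; Tm = 64.9 + 41·(10 − 16.4)/20 = 51.8°C ✓ — passes.
Primer 2 (17 nt, A=8 T=3 G=3 C=3): GC 6/17 = 35.3%, outside 42.8–57.7% ✗; longest run = 5, exceeds 4 ✗; Tm = 64.9 + 41·(6 − 16.4)/17 = 39.8°C ✓ — fails.
Primer 3 (21 nt, A=6 T=8 G=5 C=2): GC 7/21 = 33.3%, outside 42.8–57.7% ✗; longest run = 3 ✓; Tm = 64.9 + 41·(7 − 16.4)/21 = 46.5°C ✓ — fails.
Primer 4 (15 nt, A=5 T=2 G=5 C=3): GC 8/15 = 53.3% ✓; longest run = 4 ✓; Tm = 64.9 + 41·(8 − 16.4)/15 = 41.9°C ✓ — passes.

Primer 1 and Primer 4.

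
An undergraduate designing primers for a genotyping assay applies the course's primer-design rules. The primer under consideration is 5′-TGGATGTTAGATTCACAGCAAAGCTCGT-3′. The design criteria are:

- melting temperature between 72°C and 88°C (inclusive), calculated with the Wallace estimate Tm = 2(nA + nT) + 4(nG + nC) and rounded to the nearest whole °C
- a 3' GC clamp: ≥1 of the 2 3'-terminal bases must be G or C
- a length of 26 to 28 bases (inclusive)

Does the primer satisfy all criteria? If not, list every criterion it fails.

Base counts: A=8, T=8, G=7, C=5 (length 28).
Tm: Tm = 2·16 + 4·12 = 80°C ✓
GC clamp: 3' end GT has 1 G/C ✓
length: length 28 ✓

Meets all criteria.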